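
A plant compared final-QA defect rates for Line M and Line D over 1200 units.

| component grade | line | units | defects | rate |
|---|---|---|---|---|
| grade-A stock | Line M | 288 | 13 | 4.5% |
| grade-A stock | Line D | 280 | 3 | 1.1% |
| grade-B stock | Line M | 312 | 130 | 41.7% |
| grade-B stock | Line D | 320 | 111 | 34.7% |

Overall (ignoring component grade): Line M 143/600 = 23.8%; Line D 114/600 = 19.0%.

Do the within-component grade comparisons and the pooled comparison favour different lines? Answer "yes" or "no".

no

Within each component grade level (grade-A stock 4.5% vs 1.1%; grade-B stock 41.7% vs 34.7%), Line D has the lower rate every time. Pooled: 23.8% vs 19.0% — Line D has the lower rate overall. They agree.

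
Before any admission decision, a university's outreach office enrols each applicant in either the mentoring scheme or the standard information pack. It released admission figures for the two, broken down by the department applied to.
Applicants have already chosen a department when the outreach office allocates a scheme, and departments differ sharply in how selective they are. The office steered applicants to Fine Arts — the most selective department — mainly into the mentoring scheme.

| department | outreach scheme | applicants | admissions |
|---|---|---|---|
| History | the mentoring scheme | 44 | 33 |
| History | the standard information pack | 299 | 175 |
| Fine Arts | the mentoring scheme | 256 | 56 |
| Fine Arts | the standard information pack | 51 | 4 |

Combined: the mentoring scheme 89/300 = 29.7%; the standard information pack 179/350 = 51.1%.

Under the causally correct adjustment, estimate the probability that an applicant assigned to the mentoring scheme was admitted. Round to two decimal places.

0.50

the mentoring scheme is higher inside every department stratum but the standard information pack is higher in aggregate. Whether to stratify depends on how department relates to the outreach scheme.
Department satisfies the back-door criterion: it is not a descendant of the outreach scheme, and it blocks the spurious path from outreach scheme to outcome. Adjusting for it (i.e., using the within-department rates) gives the causal effect.
Standardising the mentoring scheme to the population department mix: 0.528·33/44 + 0.472·56/256 = 0.499.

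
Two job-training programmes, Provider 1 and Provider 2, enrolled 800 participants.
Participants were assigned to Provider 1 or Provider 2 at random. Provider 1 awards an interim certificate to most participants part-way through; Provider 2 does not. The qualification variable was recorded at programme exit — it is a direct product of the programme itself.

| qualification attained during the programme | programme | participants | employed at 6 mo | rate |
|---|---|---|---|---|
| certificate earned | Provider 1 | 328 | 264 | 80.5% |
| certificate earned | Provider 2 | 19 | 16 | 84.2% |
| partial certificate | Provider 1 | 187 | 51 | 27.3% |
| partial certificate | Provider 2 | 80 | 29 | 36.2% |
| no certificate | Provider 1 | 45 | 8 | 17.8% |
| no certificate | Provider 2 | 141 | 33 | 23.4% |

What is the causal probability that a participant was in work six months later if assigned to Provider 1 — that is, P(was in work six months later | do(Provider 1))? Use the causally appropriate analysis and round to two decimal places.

0.58

The stratified and pooled comparisons disagree (Provider 2 wins within each qualification attained during the programme; Provider 1 wins overall), so the answer turns on the causal role of qualification attained during the programme.
Qualification attained during the programme is downstream of the programme. One should not condition on a consequence of treatment, so the overall rates are the right comparison.
So P(outcome | do(Provider 1)) is just the pooled rate for Provider 1: 323/560 = 0.577.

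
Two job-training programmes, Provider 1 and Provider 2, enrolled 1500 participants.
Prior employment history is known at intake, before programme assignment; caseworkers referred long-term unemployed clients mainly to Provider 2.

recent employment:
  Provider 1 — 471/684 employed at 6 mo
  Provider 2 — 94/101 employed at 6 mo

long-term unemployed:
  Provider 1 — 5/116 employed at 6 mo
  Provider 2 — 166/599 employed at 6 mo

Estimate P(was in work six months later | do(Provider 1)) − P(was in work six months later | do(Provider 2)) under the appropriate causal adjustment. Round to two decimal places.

-0.24

Prior employment history satisfies the back-door criterion: it is not a descendant of the programme, and it blocks the spurious path from programme to outcome. Adjusting for it (i.e., using the within-prior employment history rates) gives the causal effect.
Adjusting over the population distribution of prior employment history: 0.523·(0.689−0.931) + 0.477·(0.043−0.277) = -0.238.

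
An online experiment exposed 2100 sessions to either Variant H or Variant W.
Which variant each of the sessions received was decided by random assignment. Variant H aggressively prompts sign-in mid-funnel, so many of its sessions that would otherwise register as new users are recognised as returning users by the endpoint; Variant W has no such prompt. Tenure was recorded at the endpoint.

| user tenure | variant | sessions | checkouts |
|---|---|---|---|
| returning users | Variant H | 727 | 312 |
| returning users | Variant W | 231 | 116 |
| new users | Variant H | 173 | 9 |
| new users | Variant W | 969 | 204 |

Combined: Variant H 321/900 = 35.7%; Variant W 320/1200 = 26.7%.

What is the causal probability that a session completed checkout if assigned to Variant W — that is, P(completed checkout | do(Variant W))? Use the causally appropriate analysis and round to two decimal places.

User tenure lies on the pathway variant → user tenure → outcome, so adjusting for it blocks the indirect effect. For the total causal effect of variant, use the unadjusted pooled rates.
So P(outcome | do(Variant W)) is just the pooled rate for Variant W: 320/1200 = 0.267.

0.27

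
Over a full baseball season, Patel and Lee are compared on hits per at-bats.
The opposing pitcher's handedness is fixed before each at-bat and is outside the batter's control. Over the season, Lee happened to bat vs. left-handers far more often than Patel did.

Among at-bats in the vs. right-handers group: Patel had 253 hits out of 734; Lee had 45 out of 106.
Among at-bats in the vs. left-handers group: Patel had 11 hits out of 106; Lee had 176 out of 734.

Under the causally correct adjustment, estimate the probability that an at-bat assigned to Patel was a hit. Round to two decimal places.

Since pitcher handedness is a pre-existing factor (not a product of the player) and it affects the outcome on its own, it is a confounder. The stratified rates, not the pooled rate, identify the causal effect.
Standardising Patel to the population pitcher handedness mix: 0.500·253/734 + 0.500·11/106 = 0.224.

0.22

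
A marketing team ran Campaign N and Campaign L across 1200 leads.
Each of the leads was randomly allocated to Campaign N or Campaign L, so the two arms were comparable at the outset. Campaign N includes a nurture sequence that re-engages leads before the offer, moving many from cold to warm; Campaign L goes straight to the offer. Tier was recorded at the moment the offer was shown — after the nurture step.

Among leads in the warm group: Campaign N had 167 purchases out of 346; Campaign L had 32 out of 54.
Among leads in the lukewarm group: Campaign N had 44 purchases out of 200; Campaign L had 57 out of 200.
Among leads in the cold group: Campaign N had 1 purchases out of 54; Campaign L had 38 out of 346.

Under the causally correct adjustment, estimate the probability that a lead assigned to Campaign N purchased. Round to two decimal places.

0.35

The engagement tier-specific comparison favours Campaign L throughout, but the pooled figures favour Campaign N. The question is whether to condition on engagement tier.
Engagement tier is recorded after the campaign and is itself shifted by it — it sits on the causal path from campaign to outcome. Conditioning on a mediator would strip out part of the effect we want; the pooled comparison gives the total causal effect.
So P(outcome | do(Campaign N)) is just the pooled rate for Campaign N: 212/600 = 0.353.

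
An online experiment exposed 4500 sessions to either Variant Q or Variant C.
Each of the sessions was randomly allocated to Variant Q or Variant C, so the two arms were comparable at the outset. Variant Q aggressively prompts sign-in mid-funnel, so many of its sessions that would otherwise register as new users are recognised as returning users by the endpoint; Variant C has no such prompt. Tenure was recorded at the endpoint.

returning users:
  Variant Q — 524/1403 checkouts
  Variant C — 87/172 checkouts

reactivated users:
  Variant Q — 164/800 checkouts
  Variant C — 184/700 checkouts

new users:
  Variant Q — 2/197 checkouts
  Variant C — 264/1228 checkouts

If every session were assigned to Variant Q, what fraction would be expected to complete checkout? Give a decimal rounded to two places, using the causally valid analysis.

Variant C is higher inside every user tenure stratum but Variant Q is higher in aggregate. Whether to stratify depends on how user tenure relates to the variant.
The distribution of user tenure is itself part of what the variant does — it is an intermediate outcome. Holding it fixed would remove that part of the effect; the total effect is the pooled difference.
So P(outcome | do(Variant Q)) is just the pooled rate for Variant Q: 690/2400 = 0.287.

0.29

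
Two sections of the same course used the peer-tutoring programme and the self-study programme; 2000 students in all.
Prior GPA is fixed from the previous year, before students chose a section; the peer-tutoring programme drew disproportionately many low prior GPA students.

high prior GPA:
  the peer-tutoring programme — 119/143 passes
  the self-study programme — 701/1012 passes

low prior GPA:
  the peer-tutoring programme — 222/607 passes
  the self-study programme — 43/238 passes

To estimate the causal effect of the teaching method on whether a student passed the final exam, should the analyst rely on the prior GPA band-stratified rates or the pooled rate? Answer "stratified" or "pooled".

stratified

Nothing the teaching method does changes prior GPA band; the imbalance is an allocation artefact. With prior GPA band also predicting the outcome, the pooled figure is confounded, and the within-stratum comparison is the causal one.
Within each level — high prior GPA: 83.2% vs 69.3%; low prior GPA: 36.6% vs 18.1% — the peer-tutoring programme is higher every time.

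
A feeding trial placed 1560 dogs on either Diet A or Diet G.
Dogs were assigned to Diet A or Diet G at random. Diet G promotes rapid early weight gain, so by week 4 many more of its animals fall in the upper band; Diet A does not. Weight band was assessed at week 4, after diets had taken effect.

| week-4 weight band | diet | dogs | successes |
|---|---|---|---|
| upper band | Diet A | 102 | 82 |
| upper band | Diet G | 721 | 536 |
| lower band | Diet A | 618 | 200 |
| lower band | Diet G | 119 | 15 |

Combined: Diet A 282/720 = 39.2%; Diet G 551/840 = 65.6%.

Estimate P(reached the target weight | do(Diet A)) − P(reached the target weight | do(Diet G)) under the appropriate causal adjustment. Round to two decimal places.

Stratifying would compare diets among dogs the diets themselves sorted into week-4 weight band groups — a form of selection on an intermediate. The unconditioned pooled rates give the total causal effect.
The causal difference is the pooled difference: 0.392 − 0.656 = -0.264.

-0.26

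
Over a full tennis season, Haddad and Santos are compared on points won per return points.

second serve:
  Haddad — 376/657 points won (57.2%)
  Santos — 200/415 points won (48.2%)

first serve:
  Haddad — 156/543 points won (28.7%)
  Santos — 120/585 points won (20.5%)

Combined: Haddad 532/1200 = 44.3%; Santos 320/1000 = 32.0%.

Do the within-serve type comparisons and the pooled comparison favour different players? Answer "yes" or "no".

Within each serve type level (second serve 57.2% vs 48.2%; first serve 28.7% vs 20.5%), Haddad has the higher rate every time. Pooled: 44.3% vs 32.0% — Haddad has the higher rate overall. They agree.

no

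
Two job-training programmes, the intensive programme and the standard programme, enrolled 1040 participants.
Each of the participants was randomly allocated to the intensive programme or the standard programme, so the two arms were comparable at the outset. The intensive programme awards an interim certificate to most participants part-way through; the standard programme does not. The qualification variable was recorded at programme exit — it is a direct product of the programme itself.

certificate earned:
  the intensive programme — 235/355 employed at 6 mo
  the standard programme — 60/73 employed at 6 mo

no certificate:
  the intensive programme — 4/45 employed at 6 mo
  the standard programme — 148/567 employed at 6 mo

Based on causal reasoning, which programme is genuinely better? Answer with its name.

the intensive programme

Qualification attained during the programme is recorded after the programme and is itself shifted by it — it sits on the causal path from programme to outcome. Conditioning on a mediator would strip out part of the effect we want; the pooled comparison gives the total causal effect.
Pooled: the intensive programme 59.8% vs the standard programme 32.5%; the intensive programme is higher overall.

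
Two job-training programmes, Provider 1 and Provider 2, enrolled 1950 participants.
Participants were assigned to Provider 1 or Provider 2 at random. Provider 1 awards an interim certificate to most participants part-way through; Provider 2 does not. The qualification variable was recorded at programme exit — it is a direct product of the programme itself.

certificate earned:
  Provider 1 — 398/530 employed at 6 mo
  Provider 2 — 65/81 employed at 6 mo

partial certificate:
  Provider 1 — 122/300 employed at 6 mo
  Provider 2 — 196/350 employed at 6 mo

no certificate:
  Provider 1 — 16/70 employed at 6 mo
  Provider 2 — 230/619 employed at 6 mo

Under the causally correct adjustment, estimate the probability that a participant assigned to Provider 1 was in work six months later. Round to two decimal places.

Because the programme influences qualification attained during the programme, qualification attained during the programme is a post-treatment mediator, not a confounder. Stratifying on it would bias the estimate; the causal effect is the crude pooled difference.
So P(outcome | do(Provider 1)) is just the pooled rate for Provider 1: 536/900 = 0.596.

0.60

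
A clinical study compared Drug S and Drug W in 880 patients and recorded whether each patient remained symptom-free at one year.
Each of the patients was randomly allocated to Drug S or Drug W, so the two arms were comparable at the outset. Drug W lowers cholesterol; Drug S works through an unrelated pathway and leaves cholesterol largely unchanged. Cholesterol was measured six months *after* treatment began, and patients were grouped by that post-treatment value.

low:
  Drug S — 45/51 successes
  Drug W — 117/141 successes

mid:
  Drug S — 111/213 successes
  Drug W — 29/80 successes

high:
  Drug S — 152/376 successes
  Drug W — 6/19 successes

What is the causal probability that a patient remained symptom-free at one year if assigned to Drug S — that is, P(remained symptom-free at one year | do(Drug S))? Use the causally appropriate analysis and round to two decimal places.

Drug S is higher inside every cholesterol stratum but Drug W is higher in aggregate. Whether to stratify depends on how cholesterol relates to the drug.
Cholesterol is downstream of the drug. One should not condition on a consequence of treatment, so the overall rates are the right comparison.
So P(outcome | do(Drug S)) is just the pooled rate for Drug S: 308/640 = 0.481.

0.48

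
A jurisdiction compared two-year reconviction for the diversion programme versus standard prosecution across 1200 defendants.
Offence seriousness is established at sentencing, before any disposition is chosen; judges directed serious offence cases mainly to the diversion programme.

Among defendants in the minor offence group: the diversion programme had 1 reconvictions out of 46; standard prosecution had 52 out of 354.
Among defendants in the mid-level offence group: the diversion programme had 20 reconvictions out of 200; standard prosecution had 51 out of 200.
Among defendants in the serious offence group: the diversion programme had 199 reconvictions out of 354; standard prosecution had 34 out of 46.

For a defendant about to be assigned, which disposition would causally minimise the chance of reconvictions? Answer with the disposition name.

the diversion programme

the diversion programme is lower inside every offence seriousness stratum but standard prosecution is lower in aggregate. Whether to stratify depends on how offence seriousness relates to the disposition.
Offence seriousness differs across dispositions for reasons unrelated to any effect of the disposition itself, and it separately predicts the outcome — a classic confounder. We must compare within offence seriousness levels.
Within each level — minor offence: 2.2% vs 14.7%; mid-level offence: 10.0% vs 25.5%; serious offence: 56.2% vs 73.9% — the diversion programme is lower every time.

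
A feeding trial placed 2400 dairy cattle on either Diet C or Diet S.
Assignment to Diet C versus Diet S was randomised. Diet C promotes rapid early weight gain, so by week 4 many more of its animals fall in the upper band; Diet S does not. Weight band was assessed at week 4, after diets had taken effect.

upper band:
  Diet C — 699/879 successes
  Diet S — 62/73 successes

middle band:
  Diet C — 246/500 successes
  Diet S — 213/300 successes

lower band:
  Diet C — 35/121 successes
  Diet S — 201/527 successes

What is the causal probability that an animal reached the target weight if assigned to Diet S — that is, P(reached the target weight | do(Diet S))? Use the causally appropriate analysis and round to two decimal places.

0.53

Diet S is higher inside every week-4 weight band stratum but Diet C is higher in aggregate. Whether to stratify depends on how week-4 weight band relates to the diet.
Week-4 weight band here is a post-treatment variable shaped by the diet; conditioning on it would introduce bias rather than remove it. The overall comparison is the causal one.
So P(outcome | do(Diet S)) is just the pooled rate for Diet S: 476/900 = 0.529.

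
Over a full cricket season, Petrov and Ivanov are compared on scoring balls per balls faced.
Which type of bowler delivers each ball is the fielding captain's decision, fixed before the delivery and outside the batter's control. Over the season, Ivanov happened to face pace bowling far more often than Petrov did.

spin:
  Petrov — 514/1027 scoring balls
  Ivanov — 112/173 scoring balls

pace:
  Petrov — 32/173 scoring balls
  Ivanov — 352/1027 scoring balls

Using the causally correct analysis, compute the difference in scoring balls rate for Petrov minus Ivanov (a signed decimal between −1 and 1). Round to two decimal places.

-0.15

The imbalance in bowling type arose from how balls faced were allocated, not from anything the player did; and bowling type independently affects the outcome. The pooled gap is confounded — condition on bowling type.
Adjusting over the population distribution of bowling type: 0.500·(0.500−0.647) + 0.500·(0.185−0.343) = -0.152.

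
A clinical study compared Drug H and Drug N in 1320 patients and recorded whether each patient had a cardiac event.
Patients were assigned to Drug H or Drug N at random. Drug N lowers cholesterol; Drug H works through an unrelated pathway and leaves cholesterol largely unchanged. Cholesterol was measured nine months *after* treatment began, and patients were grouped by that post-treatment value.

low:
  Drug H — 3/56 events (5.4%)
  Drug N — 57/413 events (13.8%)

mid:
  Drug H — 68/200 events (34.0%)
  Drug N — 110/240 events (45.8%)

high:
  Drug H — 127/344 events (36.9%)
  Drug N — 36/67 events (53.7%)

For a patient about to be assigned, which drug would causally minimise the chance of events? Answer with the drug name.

Because the drug influences cholesterol, cholesterol is a post-treatment mediator, not a confounder. Stratifying on it would bias the estimate; the causal effect is the crude pooled difference.
Pooled: Drug H 33.0% vs Drug N 28.2%; Drug N is lower overall.

Drug N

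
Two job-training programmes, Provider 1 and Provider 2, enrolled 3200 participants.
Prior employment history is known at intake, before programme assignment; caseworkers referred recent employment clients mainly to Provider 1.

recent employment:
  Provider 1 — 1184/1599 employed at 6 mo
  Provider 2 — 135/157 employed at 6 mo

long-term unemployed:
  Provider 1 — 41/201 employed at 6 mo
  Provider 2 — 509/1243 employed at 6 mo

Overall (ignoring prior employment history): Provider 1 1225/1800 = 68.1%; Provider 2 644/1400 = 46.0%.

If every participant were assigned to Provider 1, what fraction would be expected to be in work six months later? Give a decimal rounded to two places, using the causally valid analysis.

Nothing the programme does changes prior employment history; the imbalance is an allocation artefact. With prior employment history also predicting the outcome, the pooled figure is confounded, and the within-stratum comparison is the causal one.
Standardising Provider 1 to the population prior employment history mix: 0.549·1184/1599 + 0.451·41/201 = 0.498.

0.50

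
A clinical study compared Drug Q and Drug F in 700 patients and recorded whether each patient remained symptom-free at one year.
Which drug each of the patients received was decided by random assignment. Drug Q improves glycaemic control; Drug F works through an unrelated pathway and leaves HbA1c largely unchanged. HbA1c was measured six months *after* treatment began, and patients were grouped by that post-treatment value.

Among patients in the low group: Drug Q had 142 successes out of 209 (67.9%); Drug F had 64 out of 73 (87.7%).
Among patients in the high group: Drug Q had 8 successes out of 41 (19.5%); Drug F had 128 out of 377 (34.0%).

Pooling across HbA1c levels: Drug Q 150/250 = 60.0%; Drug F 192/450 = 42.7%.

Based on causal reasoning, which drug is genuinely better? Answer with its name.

The distribution of HbA1c is itself part of what the drug does — it is an intermediate outcome. Holding it fixed would remove that part of the effect; the total effect is the pooled difference.
Pooled: Drug Q 60.0% vs Drug F 42.7%; Drug Q is higher overall.

Drug Q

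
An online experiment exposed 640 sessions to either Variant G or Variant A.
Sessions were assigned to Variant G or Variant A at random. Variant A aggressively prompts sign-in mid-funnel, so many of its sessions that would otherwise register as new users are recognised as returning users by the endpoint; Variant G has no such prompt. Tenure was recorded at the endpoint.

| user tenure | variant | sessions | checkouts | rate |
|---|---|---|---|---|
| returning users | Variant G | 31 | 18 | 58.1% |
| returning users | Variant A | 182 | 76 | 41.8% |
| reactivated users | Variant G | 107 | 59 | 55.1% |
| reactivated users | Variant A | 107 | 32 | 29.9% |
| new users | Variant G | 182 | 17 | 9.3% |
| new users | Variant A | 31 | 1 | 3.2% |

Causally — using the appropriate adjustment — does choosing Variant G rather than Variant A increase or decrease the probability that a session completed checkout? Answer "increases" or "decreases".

User tenure is downstream of the variant. One should not condition on a consequence of treatment, so the overall rates are the right comparison.
Pooled: Variant G 29.4% vs Variant A 34.1%; Variant A is higher overall.

decreases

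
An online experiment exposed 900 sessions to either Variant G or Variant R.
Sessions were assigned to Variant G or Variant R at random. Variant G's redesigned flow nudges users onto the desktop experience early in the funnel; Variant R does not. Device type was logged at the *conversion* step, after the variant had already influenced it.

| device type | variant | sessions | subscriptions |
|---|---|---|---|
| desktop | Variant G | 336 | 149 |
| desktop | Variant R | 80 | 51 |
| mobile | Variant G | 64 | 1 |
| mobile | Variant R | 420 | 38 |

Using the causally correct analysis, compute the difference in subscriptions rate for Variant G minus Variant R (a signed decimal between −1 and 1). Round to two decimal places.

+0.20

Device type lies on the pathway variant → device type → outcome, so adjusting for it blocks the indirect effect. For the total causal effect of variant, use the unadjusted pooled rates.
The causal difference is the pooled difference: 0.375 − 0.178 = +0.197.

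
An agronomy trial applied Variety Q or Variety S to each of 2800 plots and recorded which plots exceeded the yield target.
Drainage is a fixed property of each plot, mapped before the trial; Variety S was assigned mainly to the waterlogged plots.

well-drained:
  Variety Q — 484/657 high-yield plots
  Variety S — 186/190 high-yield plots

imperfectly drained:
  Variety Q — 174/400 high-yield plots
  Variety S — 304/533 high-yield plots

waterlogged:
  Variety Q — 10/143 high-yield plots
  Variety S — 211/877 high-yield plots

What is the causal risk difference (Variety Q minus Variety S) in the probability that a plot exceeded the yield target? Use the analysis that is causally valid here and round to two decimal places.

-0.18

The stratified and pooled comparisons disagree (Variety S wins within each field drainage; Variety Q wins overall), so the answer turns on the causal role of field drainage.
Field drainage differs across varietys for reasons unrelated to any effect of the variety itself, and it separately predicts the outcome — a classic confounder. We must compare within field drainage levels.
Adjusting over the population distribution of field drainage: 0.302·(0.737−0.979) + 0.333·(0.435−0.570) + 0.364·(0.070−0.241) = -0.181.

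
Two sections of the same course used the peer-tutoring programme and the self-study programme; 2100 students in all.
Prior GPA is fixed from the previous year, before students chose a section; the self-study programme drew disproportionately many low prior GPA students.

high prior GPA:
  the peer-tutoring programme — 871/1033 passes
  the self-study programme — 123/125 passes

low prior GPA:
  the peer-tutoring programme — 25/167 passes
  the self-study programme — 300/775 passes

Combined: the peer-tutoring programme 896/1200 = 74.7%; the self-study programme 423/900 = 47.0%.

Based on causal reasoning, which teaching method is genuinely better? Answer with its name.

the self-study programme

Since prior GPA band is a pre-existing factor (not a product of the teaching method) and it affects the outcome on its own, it is a confounder. The stratified rates, not the pooled rate, identify the causal effect.
Within each level — high prior GPA: 84.3% vs 98.4%; low prior GPA: 15.0% vs 38.7% — the self-study programme is higher every time.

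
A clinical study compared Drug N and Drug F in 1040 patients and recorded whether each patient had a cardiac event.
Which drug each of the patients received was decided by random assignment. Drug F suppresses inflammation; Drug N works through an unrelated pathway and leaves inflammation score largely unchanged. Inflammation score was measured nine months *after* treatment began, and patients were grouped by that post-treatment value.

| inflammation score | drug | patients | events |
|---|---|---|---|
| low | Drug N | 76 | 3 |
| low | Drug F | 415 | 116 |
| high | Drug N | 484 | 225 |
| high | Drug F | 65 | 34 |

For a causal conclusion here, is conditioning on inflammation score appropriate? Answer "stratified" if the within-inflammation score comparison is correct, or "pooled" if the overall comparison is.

pooled

Because the drug influences inflammation score, inflammation score is a post-treatment mediator, not a confounder. Stratifying on it would bias the estimate; the causal effect is the crude pooled difference.
Pooled: Drug N 40.7% vs Drug F 31.2%; Drug F is lower overall.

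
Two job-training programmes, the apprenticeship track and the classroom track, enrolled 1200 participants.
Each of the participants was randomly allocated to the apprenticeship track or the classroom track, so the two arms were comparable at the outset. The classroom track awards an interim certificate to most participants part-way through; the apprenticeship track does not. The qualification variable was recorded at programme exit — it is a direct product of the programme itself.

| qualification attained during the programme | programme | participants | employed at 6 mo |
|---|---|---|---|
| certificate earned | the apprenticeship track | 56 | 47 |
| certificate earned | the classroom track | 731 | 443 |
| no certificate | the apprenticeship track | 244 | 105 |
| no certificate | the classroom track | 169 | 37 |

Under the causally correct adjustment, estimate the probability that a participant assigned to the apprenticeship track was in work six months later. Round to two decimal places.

The qualification attained during the programme-specific comparison favours the apprenticeship track throughout, but the pooled figures favour the classroom track. The question is whether to condition on qualification attained during the programme.
Stratifying would compare programmes among participants the programmes themselves sorted into qualification attained during the programme groups — a form of selection on an intermediate. The unconditioned pooled rates give the total causal effect.
So P(outcome | do(the apprenticeship track)) is just the pooled rate for the apprenticeship track: 152/300 = 0.507.

0.51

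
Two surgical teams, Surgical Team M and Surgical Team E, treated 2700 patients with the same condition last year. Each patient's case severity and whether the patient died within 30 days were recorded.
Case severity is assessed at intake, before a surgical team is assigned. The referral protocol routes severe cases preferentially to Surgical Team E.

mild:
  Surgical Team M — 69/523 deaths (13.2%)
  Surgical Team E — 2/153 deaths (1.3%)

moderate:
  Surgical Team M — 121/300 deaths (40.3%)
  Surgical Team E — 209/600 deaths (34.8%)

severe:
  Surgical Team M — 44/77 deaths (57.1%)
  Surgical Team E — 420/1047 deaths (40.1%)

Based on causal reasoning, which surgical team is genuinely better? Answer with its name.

Surgical Team E

Surgical Team E is lower inside every case severity stratum but Surgical Team M is lower in aggregate. Whether to stratify depends on how case severity relates to the surgical team.
Since case severity is a pre-existing factor (not a product of the surgical team) and it affects the outcome on its own, it is a confounder. The stratified rates, not the pooled rate, identify the causal effect.
Within each level — mild: 13.2% vs 1.3%; moderate: 40.3% vs 34.8%; severe: 57.1% vs 40.1% — Surgical Team E is lower every time.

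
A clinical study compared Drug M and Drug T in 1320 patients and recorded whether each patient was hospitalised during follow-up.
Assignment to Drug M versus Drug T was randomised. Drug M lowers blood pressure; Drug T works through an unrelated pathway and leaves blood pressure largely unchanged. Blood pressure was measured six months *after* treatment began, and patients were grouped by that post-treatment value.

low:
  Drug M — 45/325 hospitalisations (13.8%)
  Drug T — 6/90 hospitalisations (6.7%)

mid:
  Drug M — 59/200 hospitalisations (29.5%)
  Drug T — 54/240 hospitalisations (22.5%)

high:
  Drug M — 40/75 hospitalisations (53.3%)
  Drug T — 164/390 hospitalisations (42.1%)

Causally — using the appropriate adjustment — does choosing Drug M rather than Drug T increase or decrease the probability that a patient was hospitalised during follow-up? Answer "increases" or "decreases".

decreases

Stratifying would compare drugs among patients the drugs themselves sorted into blood pressure groups — a form of selection on an intermediate. The unconditioned pooled rates give the total causal effect.
Pooled: Drug M 24.0% vs Drug T 31.1%; Drug M is lower overall.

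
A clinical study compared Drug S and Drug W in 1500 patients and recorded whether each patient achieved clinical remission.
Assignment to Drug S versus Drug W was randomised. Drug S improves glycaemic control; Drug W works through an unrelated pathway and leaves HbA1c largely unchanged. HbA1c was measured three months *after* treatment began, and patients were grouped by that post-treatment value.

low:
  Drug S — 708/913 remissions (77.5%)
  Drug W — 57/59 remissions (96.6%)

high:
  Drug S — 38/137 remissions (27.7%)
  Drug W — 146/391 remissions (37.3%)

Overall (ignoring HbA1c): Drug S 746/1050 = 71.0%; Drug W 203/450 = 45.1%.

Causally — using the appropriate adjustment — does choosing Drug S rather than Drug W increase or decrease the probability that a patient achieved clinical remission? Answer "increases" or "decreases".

The HbA1c-specific comparison favours Drug W throughout, but the pooled figures favour Drug S. The question is whether to condition on HbA1c.
The distribution of HbA1c is itself part of what the drug does — it is an intermediate outcome. Holding it fixed would remove that part of the effect; the total effect is the pooled difference.
Pooled: Drug S 71.0% vs Drug W 45.1%; Drug S is higher overall.

increases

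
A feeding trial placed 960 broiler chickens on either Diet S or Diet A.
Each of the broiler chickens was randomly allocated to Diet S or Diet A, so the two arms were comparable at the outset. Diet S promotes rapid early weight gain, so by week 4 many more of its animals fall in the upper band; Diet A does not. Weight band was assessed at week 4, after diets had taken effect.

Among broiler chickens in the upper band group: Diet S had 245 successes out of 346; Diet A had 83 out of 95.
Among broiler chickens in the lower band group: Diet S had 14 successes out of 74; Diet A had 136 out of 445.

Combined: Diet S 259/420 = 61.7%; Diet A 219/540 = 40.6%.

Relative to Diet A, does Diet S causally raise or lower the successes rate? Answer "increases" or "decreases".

Week-4 weight band here is a post-treatment variable shaped by the diet; conditioning on it would introduce bias rather than remove it. The overall comparison is the causal one.
Pooled: Diet S 61.7% vs Diet A 40.6%; Diet S is higher overall.

increases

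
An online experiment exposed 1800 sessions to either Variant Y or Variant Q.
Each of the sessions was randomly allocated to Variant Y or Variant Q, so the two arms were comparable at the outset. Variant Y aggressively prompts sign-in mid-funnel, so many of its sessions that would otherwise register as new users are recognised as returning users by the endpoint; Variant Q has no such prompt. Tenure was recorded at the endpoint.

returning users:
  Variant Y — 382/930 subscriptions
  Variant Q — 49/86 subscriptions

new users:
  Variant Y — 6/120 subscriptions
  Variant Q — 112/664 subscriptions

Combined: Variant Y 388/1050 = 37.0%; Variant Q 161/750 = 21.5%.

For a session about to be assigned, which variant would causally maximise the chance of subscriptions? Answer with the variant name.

The stratified and pooled comparisons disagree (Variant Q wins within each user tenure; Variant Y wins overall), so the answer turns on the causal role of user tenure.
Because the variant influences user tenure, user tenure is a post-treatment mediator, not a confounder. Stratifying on it would bias the estimate; the causal effect is the crude pooled difference.
Pooled: Variant Y 37.0% vs Variant Q 21.5%; Variant Y is higher overall.

Variant Y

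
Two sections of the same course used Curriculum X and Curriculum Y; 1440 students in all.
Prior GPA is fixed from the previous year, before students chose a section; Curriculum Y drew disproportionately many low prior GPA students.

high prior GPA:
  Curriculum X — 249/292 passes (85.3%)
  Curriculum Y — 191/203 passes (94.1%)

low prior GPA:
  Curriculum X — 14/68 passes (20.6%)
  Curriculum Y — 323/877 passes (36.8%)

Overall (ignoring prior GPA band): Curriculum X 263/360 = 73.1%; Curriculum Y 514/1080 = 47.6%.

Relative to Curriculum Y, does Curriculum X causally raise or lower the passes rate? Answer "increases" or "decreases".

decreases

The imbalance in prior GPA band arose from how students were allocated, not from anything the teaching method did; and prior GPA band independently affects the outcome. The pooled gap is confounded — condition on prior GPA band.
Within each level — high prior GPA: 85.3% vs 94.1%; low prior GPA: 20.6% vs 36.8% — Curriculum Y is higher every time.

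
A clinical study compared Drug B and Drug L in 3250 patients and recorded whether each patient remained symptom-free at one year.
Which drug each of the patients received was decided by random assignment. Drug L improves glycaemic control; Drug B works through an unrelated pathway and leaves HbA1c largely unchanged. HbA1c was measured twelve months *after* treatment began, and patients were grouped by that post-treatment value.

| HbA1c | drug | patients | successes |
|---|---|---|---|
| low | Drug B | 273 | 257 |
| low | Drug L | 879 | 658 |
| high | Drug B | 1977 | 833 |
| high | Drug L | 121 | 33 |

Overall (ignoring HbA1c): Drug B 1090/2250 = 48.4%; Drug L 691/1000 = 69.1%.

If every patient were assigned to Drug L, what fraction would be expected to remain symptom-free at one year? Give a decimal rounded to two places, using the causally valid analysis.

HbA1c here is a post-treatment variable shaped by the drug; conditioning on it would introduce bias rather than remove it. The overall comparison is the causal one.
So P(outcome | do(Drug L)) is just the pooled rate for Drug L: 691/1000 = 0.691.

0.69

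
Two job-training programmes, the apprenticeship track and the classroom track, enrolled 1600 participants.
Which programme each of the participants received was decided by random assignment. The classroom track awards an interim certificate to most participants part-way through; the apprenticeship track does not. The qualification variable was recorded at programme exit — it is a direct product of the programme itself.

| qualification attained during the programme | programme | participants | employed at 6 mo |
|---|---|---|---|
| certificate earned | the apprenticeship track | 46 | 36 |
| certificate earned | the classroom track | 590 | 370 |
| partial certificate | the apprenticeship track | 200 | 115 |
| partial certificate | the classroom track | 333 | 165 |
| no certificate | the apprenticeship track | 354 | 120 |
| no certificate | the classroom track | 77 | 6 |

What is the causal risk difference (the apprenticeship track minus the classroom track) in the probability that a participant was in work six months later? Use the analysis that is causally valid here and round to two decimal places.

The qualification attained during the programme-specific comparison favours the apprenticeship track throughout, but the pooled figures favour the classroom track. The question is whether to condition on qualification attained during the programme.
Qualification attained during the programme lies on the pathway programme → qualification attained during the programme → outcome, so adjusting for it blocks the indirect effect. For the total causal effect of programme, use the unadjusted pooled rates.
The causal difference is the pooled difference: 0.452 − 0.541 = -0.089.

-0.09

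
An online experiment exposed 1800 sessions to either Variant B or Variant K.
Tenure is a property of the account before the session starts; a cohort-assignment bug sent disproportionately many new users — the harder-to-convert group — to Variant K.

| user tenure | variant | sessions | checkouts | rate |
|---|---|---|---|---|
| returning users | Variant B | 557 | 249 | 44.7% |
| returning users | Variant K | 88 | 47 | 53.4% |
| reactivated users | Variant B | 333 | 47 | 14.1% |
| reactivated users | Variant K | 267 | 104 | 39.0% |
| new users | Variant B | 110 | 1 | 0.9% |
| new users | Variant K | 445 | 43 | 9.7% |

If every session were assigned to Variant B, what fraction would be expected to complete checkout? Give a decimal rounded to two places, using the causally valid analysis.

0.21

Variant K is higher inside every user tenure stratum but Variant B is higher in aggregate. Whether to stratify depends on how user tenure relates to the variant.
User tenure differs across variants for reasons unrelated to any effect of the variant itself, and it separately predicts the outcome — a classic confounder. We must compare within user tenure levels.
Standardising Variant B to the population user tenure mix: 0.358·249/557 + 0.333·47/333 + 0.308·1/110 = 0.210.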